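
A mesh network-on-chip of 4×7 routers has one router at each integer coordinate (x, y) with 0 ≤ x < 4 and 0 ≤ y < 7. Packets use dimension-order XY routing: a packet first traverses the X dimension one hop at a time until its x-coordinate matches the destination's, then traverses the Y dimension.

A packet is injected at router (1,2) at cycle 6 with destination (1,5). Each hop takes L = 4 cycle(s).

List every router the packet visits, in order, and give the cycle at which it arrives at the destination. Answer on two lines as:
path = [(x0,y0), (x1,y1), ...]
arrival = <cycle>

hop 0: (1,2) @ cyc 6
hop 1: (1,3) @ cyc 10  [N]
hop 2: (1,4) @ cyc 14  [N]
hop 3: (1,5) @ cyc 18  [N]

path = [(1,2), (1,3), (1,4), (1,5)]
arrival = 18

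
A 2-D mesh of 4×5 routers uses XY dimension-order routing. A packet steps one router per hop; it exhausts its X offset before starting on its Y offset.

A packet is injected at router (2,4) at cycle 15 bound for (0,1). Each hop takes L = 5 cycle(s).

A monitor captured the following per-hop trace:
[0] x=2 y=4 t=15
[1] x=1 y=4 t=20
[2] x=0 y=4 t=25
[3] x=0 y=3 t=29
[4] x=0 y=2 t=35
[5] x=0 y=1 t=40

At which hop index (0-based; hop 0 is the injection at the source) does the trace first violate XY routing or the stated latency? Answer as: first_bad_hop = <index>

[1] (-1,+0) / 5c ⇒ ok
[2] (-1,+0) / 5c ⇒ ok
[3] (+0,-1) / 4c ⇒ BAD: Δcyc=4≠L

first_bad_hop = 3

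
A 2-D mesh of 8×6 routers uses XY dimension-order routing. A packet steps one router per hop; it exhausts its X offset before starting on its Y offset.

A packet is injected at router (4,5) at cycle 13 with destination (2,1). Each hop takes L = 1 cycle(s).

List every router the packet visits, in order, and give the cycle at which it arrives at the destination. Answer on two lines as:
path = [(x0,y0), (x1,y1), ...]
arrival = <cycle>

path = [(4,5), (3,5), (2,5), (2,4), (2,3), (2,2), (2,1)]
arrival = 19

src (4,5)  cyc=13
W→(3,5)  cyc=14
W→(2,5)  cyc=15
S→(2,4)  cyc=16
S→(2,3)  cyc=17
S→(2,2)  cyc=18
S→(2,1)  cyc=19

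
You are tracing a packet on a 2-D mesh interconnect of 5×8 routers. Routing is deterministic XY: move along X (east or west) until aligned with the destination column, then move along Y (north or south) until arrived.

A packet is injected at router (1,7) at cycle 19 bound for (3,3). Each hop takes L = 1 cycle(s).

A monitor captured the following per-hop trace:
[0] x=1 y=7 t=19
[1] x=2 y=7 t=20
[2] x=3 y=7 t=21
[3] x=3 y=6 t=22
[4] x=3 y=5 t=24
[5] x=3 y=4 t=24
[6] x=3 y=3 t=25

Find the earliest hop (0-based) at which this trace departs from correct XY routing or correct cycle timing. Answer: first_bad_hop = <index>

first_bad_hop = 4

check 1→ d=(1,0) cyc+1: ok
check 2→ d=(1,0) cyc+1: ok
check 3→ d=(0,-1) cyc+1: ok
check 4→ d=(0,-1) cyc+2: BAD: Δcyc=2≠L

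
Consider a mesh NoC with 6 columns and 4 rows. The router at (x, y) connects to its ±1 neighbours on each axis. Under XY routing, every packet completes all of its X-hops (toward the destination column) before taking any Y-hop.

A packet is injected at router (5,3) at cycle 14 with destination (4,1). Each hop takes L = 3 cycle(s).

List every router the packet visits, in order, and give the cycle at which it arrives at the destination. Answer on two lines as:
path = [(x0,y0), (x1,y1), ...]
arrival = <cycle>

path = [(5,3), (4,3), (4,2), (4,1)]
arrival = 23

t=14: at (5,3)
t=17: at (4,3) after W
t=20: at (4,2) after S
t=23: at (4,1) after S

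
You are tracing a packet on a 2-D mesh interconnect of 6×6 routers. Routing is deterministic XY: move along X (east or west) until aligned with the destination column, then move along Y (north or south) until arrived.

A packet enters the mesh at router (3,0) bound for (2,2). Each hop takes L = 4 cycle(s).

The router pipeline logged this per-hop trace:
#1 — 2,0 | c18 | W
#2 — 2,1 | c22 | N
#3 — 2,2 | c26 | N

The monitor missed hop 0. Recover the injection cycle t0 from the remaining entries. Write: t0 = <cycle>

t0 = 14

cyc[1] = 18 and cyc[k] = t0 + k·L for every k.
So t0 = 18 − 1·4 = 14.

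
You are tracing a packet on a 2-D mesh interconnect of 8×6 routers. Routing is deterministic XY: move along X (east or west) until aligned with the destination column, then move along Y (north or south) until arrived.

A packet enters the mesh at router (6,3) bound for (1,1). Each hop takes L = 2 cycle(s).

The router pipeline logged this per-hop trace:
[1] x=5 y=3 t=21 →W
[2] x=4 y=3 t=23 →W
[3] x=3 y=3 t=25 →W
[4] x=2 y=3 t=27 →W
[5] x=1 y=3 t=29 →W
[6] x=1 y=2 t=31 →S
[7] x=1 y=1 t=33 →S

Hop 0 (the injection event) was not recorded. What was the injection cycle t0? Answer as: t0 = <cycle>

The first recorded entry is hop 1 at cycle 21.
Subtract one hop: t0 = 21 − 2 = 19.

t0 = 19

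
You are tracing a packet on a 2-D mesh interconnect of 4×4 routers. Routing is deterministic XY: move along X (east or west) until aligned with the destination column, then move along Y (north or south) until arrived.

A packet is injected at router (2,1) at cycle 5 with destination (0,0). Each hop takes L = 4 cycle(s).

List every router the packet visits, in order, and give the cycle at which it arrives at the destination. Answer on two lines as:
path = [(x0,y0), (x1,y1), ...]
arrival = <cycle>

t=5: at (2,1)
t=9: at (1,1) after W
t=13: at (0,1) after W
t=17: at (0,0) after S

path = [(2,1), (1,1), (0,1), (0,0)]
arrival = 17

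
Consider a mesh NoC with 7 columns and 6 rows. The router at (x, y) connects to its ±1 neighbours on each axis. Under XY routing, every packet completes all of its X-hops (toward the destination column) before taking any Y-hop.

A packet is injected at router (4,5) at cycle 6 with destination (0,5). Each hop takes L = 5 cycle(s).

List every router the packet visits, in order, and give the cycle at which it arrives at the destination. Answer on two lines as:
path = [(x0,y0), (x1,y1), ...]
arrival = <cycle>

src (4,5)  cyc=6
W→(3,5)  cyc=11
W→(2,5)  cyc=16
W→(1,5)  cyc=21
W→(0,5)  cyc=26

path = [(4,5), (3,5), (2,5), (1,5), (0,5)]
arrival = 26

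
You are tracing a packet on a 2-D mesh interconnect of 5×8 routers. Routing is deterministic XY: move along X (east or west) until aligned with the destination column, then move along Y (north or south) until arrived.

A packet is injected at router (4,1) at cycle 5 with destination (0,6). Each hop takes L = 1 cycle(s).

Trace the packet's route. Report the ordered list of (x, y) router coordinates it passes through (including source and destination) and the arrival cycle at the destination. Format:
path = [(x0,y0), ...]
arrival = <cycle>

path = [(4,1), (3,1), (2,1), (1,1), (0,1), (0,2), (0,3), (0,4), (0,5), (0,6)]
arrival = 14

#0 — 4,1 | c5
#1 — 3,1 | c6 | W
#2 — 2,1 | c7 | W
#3 — 1,1 | c8 | W
#4 — 0,1 | c9 | W
#5 — 0,2 | c10 | N
#6 — 0,3 | c11 | N
#7 — 0,4 | c12 | N
#8 — 0,5 | c13 | N
#9 — 0,6 | c14 | N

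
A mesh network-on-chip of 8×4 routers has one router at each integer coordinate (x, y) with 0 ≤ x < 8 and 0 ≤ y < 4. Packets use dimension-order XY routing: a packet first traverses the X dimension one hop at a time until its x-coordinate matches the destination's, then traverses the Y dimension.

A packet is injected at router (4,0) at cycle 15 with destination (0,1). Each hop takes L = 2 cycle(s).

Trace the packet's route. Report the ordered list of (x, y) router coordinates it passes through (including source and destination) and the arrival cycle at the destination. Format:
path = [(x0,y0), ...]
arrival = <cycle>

path = [(4,0), (3,0), (2,0), (1,0), (0,0), (0,1)]
arrival = 25

  0. router=(4,0) cycle=15 (inject)
  1. router=(3,0) cycle=17 dir=W
  2. router=(2,0) cycle=19 dir=W
  3. router=(1,0) cycle=21 dir=W
  4. router=(0,0) cycle=23 dir=W
  5. router=(0,1) cycle=25 dir=N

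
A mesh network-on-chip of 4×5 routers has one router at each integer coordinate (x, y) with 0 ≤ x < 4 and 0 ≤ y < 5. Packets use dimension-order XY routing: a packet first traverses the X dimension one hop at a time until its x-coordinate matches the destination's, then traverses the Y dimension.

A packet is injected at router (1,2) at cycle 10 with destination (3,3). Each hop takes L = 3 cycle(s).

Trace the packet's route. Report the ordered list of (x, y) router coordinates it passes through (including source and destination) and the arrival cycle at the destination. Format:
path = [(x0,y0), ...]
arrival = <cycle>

t=10: at (1,2)
t=13: at (2,2) after E
t=16: at (3,2) after E
t=19: at (3,3) after N

path = [(1,2), (2,2), (3,2), (3,3)]
arrival = 19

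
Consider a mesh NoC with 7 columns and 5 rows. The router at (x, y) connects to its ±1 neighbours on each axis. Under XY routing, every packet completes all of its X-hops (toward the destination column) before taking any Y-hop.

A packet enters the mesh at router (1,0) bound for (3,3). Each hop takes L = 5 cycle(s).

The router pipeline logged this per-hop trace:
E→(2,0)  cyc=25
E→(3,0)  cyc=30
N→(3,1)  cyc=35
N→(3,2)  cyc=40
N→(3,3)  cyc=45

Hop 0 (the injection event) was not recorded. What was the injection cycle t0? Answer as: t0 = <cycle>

t0 = 20

Hop 1 reached at cycle 25; hop k is at t0 + k·L.
t0 = cyc[1] − L = 25 − 5 = 20.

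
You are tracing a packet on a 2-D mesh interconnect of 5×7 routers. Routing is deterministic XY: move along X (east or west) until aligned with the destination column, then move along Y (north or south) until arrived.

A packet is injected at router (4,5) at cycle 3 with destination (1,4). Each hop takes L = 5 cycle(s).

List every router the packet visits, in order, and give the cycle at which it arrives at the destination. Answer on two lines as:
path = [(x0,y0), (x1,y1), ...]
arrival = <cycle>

path = [(4,5), (3,5), (2,5), (1,5), (1,4)]
arrival = 23

hop 0: (4,5) @ cyc 3
hop 1: (3,5) @ cyc 8  [W]
hop 2: (2,5) @ cyc 13  [W]
hop 3: (1,5) @ cyc 18  [W]
hop 4: (1,4) @ cyc 23  [S]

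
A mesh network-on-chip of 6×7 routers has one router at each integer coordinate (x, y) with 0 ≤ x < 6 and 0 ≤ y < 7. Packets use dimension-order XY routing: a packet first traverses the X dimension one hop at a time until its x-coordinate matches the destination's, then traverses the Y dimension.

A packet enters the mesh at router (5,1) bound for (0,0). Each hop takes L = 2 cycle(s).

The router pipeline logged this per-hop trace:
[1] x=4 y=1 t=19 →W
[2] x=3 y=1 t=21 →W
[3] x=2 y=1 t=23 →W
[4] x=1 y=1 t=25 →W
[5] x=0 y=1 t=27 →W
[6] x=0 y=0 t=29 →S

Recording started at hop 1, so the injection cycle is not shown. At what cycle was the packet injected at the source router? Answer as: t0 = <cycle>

At hop 1 the cycle is 19; in general cyc_k = t0 + kL.
Subtract one hop: t0 = 19 − 2 = 17.

t0 = 17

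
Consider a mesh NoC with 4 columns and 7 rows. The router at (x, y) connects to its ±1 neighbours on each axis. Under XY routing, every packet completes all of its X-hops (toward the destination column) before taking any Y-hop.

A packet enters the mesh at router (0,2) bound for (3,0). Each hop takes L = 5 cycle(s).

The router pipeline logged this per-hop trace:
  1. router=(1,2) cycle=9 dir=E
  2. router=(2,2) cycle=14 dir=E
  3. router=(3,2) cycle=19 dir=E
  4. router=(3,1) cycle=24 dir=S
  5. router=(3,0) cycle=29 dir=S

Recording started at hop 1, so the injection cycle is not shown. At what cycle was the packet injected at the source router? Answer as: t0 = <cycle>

cyc[1] = 9 and cyc[k] = t0 + k·L for every k.
Therefore t0 = 9 − L = 4.

t0 = 4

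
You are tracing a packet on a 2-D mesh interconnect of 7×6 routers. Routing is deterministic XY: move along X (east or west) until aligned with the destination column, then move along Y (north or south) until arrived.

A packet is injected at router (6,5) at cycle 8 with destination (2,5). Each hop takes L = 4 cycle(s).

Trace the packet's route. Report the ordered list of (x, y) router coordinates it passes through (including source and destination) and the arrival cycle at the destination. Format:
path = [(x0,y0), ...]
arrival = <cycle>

[0] x=6 y=5 t=8
[1] x=5 y=5 t=12 →W
[2] x=4 y=5 t=16 →W
[3] x=3 y=5 t=20 →W
[4] x=2 y=5 t=24 →W

path = [(6,5), (5,5), (4,5), (3,5), (2,5)]
arrival = 24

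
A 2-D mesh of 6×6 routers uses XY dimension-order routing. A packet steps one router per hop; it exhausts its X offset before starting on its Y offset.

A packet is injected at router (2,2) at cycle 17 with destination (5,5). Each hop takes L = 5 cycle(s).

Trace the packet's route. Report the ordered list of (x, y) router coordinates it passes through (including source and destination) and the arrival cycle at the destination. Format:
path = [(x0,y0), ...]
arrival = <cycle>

#0 — 2,2 | c17
#1 — 3,2 | c22 | E
#2 — 4,2 | c27 | E
#3 — 5,2 | c32 | E
#4 — 5,3 | c37 | N
#5 — 5,4 | c42 | N
#6 — 5,5 | c47 | N

path = [(2,2), (3,2), (4,2), (5,2), (5,3), (5,4), (5,5)]
arrival = 47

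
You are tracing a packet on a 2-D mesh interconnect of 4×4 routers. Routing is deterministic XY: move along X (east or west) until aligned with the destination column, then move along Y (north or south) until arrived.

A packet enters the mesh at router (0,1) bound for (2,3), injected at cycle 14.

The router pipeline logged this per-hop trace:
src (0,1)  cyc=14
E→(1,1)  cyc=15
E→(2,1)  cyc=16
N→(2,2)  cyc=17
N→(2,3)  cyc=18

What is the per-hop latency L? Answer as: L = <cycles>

L = 1

From hop 0 (14) to hop 1 (15): +1 cycles.
One hop costs L cycles, so L = 1.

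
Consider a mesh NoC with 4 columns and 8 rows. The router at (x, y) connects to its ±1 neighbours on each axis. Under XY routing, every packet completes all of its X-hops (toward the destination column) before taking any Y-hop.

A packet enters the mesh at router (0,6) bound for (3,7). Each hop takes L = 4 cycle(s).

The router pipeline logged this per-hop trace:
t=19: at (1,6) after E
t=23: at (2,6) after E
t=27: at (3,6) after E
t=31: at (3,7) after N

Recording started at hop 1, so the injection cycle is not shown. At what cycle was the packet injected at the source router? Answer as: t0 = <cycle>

The first recorded entry is hop 1 at cycle 19.
Subtract one hop: t0 = 19 − 4 = 15.

t0 = 15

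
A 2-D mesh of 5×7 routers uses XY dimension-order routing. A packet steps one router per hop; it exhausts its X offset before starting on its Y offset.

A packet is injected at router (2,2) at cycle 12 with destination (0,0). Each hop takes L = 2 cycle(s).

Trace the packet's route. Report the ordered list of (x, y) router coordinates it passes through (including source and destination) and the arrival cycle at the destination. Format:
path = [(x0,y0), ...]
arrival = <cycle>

path = [(2,2), (1,2), (0,2), (0,1), (0,0)]
arrival = 20

  0. router=(2,2) cycle=12 (inject)
  1. router=(1,2) cycle=14 dir=W
  2. router=(0,2) cycle=16 dir=W
  3. router=(0,1) cycle=18 dir=S
  4. router=(0,0) cycle=20 dir=S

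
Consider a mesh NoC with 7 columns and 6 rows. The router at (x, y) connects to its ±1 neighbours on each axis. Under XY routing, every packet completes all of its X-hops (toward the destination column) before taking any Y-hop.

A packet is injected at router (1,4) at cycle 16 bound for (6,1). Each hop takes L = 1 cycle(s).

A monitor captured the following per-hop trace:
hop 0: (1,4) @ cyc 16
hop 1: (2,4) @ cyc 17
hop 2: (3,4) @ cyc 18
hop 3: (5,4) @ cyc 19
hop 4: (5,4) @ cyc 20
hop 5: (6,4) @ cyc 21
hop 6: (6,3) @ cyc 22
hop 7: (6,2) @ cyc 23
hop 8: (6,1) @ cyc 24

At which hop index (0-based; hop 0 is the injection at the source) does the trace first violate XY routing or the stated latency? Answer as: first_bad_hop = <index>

  1: Δx=+1 Δy=+0 Δt=1 [ok]
  2: Δx=+1 Δy=+0 Δt=1 [ok]
  3: Δx=+2 Δy=+0 Δt=1 [BAD: non-unit step]

first_bad_hop = 3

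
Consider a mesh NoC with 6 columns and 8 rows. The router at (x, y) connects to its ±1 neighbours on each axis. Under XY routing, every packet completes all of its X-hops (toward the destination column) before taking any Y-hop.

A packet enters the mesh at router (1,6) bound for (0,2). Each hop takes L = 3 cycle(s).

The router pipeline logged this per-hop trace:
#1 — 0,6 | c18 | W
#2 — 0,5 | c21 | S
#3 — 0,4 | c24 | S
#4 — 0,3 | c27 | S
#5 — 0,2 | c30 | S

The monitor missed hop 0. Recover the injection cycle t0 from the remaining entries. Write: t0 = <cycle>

At hop 1 the cycle is 18; in general cyc_k = t0 + kL.
t0 = cyc[1] − L = 18 − 3 = 15.

t0 = 15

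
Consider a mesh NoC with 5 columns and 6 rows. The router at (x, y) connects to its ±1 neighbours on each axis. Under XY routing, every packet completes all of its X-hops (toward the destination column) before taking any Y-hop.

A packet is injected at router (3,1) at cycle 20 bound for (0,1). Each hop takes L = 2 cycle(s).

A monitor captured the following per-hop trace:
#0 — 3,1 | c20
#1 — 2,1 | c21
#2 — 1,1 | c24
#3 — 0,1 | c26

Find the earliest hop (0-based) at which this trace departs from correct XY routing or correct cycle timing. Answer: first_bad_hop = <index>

first_bad_hop = 1

hop 1: step (-1,+0), +1 cyc — BAD: Δcyc=1≠L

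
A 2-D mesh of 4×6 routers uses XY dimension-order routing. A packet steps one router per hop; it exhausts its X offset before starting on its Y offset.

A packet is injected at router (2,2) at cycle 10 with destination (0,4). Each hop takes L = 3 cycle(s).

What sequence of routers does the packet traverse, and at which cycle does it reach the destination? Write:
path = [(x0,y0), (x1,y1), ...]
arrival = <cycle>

  0. router=(2,2) cycle=10 (inject)
  1. router=(1,2) cycle=13 dir=W
  2. router=(0,2) cycle=16 dir=W
  3. router=(0,3) cycle=19 dir=N
  4. router=(0,4) cycle=22 dir=N

path = [(2,2), (1,2), (0,2), (0,3), (0,4)]
arrival = 22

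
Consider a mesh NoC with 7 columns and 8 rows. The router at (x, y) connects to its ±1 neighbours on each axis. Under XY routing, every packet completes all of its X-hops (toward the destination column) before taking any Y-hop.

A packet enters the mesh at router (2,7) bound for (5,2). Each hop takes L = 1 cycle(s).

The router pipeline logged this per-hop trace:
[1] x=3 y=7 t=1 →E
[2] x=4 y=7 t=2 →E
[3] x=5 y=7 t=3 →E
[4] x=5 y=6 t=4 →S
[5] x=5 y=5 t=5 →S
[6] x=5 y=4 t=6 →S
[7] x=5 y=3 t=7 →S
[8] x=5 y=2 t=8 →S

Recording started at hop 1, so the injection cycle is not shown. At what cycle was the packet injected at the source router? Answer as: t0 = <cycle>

t0 = 0

At hop 1 the cycle is 1; in general cyc_k = t0 + kL.
Subtract one hop: t0 = 1 − 1 = 0.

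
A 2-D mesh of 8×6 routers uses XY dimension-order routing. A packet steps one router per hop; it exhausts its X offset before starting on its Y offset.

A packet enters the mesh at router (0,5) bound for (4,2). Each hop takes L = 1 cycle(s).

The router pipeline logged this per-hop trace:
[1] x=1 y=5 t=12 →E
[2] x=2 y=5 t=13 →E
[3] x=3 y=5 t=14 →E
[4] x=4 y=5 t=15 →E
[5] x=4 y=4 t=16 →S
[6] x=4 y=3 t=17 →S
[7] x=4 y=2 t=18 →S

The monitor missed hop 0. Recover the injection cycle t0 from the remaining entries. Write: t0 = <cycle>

The first recorded entry is hop 1 at cycle 12.
Therefore t0 = 12 − L = 11.

t0 = 11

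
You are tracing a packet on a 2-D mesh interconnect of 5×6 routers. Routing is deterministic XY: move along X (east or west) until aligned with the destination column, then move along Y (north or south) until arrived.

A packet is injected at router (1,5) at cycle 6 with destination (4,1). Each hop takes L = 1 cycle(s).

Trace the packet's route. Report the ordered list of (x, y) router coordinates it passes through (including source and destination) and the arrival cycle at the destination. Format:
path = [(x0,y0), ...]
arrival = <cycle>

  0. router=(1,5) cycle=6 (inject)
  1. router=(2,5) cycle=7 dir=E
  2. router=(3,5) cycle=8 dir=E
  3. router=(4,5) cycle=9 dir=E
  4. router=(4,4) cycle=10 dir=S
  5. router=(4,3) cycle=11 dir=S
  6. router=(4,2) cycle=12 dir=S
  7. router=(4,1) cycle=13 dir=S

path = [(1,5), (2,5), (3,5), (4,5), (4,4), (4,3), (4,2), (4,1)]
arrival = 13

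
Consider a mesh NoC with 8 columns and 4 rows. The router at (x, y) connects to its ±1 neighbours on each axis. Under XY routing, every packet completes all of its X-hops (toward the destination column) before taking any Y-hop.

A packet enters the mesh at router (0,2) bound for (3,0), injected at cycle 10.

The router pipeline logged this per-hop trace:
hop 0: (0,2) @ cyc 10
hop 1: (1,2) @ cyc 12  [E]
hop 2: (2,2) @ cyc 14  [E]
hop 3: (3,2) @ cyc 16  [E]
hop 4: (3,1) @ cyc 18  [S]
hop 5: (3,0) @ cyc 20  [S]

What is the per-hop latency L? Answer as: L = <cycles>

Between hops 0 and 1 the cycle counter advances 12 − 10 = 2.
Per-hop latency L = Δcyc = 2.

L = 2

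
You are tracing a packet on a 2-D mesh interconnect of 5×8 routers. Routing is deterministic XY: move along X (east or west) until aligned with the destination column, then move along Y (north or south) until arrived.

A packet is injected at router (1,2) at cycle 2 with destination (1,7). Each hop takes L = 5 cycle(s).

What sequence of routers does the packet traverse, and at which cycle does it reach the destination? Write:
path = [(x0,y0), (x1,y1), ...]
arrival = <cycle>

path = [(1,2), (1,3), (1,4), (1,5), (1,6), (1,7)]
arrival = 27

src (1,2)  cyc=2
N→(1,3)  cyc=7
N→(1,4)  cyc=12
N→(1,5)  cyc=17
N→(1,6)  cyc=22
N→(1,7)  cyc=27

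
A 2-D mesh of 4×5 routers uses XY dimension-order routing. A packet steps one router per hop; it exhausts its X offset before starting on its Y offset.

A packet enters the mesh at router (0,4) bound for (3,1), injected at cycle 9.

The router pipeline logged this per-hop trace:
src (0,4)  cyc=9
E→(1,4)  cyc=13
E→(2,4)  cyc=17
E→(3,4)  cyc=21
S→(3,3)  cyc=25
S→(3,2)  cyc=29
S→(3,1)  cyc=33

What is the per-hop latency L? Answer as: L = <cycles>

From hop 0 (9) to hop 1 (13): +4 cycles.
Each hop adds L, hence L = 4.

L = 4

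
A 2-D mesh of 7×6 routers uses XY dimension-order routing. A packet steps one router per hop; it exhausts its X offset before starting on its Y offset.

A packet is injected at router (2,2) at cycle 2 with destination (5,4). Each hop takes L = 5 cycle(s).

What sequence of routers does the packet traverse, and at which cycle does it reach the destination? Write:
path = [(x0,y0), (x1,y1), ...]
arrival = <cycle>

path = [(2,2), (3,2), (4,2), (5,2), (5,3), (5,4)]
arrival = 27

  0. router=(2,2) cycle=2 (inject)
  1. router=(3,2) cycle=7 dir=E
  2. router=(4,2) cycle=12 dir=E
  3. router=(5,2) cycle=17 dir=E
  4. router=(5,3) cycle=22 dir=N
  5. router=(5,4) cycle=27 dir=N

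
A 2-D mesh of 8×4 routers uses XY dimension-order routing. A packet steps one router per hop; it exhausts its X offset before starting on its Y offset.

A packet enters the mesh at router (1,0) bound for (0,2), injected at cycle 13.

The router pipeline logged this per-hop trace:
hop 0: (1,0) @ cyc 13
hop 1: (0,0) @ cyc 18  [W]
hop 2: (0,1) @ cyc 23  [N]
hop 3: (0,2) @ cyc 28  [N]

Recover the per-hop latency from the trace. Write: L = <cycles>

Between hops 0 and 1 the cycle counter advances 18 − 13 = 5.
Each hop adds L, hence L = 5.

L = 5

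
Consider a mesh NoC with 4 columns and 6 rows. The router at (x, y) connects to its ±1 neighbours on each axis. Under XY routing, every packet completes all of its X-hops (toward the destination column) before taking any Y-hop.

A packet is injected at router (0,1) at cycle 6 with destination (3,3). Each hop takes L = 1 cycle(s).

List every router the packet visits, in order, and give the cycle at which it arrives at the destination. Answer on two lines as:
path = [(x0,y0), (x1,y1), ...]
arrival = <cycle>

hop 0: (0,1) @ cyc 6
hop 1: (1,1) @ cyc 7  [E]
hop 2: (2,1) @ cyc 8  [E]
hop 3: (3,1) @ cyc 9  [E]
hop 4: (3,2) @ cyc 10  [N]
hop 5: (3,3) @ cyc 11  [N]

path = [(0,1), (1,1), (2,1), (3,1), (3,2), (3,3)]
arrival = 11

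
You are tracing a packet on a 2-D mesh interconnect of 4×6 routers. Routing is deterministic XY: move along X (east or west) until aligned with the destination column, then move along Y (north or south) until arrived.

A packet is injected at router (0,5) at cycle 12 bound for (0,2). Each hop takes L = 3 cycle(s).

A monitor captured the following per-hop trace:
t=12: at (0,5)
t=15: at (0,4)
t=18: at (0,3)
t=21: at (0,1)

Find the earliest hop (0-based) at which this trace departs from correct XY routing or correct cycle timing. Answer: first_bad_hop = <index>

[1] (+0,-1) / 3c ⇒ ok
[2] (+0,-1) / 3c ⇒ ok
[3] (+0,-2) / 3c ⇒ BAD: non-unit step

first_bad_hop = 3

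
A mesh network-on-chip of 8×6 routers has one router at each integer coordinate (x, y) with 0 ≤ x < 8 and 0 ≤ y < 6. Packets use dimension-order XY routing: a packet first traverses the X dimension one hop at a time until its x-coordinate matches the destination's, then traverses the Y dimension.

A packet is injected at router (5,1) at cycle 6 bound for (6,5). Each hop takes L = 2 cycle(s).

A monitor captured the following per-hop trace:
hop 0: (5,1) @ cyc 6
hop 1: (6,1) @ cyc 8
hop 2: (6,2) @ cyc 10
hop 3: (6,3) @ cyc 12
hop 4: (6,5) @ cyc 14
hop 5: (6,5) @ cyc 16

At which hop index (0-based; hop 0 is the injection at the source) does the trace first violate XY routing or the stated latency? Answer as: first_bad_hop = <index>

first_bad_hop = 4

  1: Δx=+1 Δy=+0 Δt=2 [ok]
  2: Δx=+0 Δy=+1 Δt=2 [ok]
  3: Δx=+0 Δy=+1 Δt=2 [ok]
  4: Δx=+0 Δy=+2 Δt=2 [BAD: non-unit step]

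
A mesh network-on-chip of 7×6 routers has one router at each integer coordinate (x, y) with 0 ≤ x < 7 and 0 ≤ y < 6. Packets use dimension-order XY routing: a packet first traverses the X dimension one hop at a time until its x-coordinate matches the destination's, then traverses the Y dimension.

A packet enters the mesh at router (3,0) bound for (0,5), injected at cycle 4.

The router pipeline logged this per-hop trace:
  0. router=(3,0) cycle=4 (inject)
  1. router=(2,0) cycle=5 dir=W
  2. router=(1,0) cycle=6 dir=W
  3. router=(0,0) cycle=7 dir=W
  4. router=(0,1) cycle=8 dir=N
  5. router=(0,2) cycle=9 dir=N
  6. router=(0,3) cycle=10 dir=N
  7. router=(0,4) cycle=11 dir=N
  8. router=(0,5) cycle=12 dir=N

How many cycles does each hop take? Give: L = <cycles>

From hop 0 (4) to hop 1 (5): +1 cycles.
Per-hop latency L = Δcyc = 1.

L = 1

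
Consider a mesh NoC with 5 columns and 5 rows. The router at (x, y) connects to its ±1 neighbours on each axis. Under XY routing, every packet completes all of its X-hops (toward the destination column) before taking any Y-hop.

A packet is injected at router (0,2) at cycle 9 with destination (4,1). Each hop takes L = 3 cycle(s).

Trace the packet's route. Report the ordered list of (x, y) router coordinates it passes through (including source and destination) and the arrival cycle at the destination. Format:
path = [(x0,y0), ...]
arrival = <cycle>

path = [(0,2), (1,2), (2,2), (3,2), (4,2), (4,1)]
arrival = 24

#0 — 0,2 | c9
#1 — 1,2 | c12 | E
#2 — 2,2 | c15 | E
#3 — 3,2 | c18 | E
#4 — 4,2 | c21 | E
#5 — 4,1 | c24 | S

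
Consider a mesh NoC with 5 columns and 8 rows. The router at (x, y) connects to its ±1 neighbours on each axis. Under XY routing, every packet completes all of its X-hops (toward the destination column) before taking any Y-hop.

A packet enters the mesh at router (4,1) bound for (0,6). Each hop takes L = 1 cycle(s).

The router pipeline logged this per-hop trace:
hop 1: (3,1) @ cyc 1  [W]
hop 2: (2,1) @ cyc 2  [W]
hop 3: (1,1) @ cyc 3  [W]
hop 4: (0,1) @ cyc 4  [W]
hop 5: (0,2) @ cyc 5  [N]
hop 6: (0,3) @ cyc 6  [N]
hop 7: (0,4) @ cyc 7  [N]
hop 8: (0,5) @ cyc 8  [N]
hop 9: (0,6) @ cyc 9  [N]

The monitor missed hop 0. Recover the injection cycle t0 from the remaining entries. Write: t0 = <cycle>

The first recorded entry is hop 1 at cycle 1.
Therefore t0 = 1 − L = 0.

t0 = 0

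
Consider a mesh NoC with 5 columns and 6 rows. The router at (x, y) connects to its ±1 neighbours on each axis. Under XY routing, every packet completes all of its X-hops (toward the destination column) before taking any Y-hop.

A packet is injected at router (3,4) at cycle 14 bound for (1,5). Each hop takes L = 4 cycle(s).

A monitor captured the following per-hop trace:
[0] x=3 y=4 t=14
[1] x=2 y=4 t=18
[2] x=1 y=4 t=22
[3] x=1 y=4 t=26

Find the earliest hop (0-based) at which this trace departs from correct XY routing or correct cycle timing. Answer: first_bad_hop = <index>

  1: Δx=-1 Δy=+0 Δt=4 [ok]
  2: Δx=-1 Δy=+0 Δt=4 [ok]
  3: Δx=+0 Δy=+0 Δt=4 [BAD: non-unit step]

first_bad_hop = 3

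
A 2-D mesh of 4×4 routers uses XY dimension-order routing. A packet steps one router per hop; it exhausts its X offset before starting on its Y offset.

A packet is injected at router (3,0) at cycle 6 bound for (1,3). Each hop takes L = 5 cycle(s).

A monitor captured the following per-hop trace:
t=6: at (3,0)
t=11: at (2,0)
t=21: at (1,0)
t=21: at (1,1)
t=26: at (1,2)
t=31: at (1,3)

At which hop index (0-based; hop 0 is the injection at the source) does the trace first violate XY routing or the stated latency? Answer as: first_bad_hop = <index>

first_bad_hop = 2

  1: Δx=-1 Δy=+0 Δt=5 [ok]
  2: Δx=-1 Δy=+0 Δt=10 [BAD: Δcyc=10≠L]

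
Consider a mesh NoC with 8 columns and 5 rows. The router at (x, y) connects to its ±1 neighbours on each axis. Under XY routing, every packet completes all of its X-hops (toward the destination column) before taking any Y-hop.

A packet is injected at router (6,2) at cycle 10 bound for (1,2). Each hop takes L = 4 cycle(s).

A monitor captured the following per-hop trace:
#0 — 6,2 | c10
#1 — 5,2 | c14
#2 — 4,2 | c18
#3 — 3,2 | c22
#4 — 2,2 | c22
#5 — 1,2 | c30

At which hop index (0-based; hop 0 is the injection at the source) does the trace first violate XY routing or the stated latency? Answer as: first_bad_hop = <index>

[1] (-1,+0) / 4c ⇒ ok
[2] (-1,+0) / 4c ⇒ ok
[3] (-1,+0) / 4c ⇒ ok
[4] (-1,+0) / 0c ⇒ BAD: Δcyc=0≠L

first_bad_hop = 4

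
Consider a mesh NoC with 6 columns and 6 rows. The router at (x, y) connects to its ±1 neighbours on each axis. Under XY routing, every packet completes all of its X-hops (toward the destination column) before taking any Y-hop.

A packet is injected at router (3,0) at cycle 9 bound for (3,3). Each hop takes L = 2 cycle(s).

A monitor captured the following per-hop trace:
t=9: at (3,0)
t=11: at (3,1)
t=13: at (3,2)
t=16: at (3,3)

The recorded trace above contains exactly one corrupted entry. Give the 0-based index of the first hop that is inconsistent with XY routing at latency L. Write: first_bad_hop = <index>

  1: Δx=+0 Δy=+1 Δt=2 [ok]
  2: Δx=+0 Δy=+1 Δt=2 [ok]
  3: Δx=+0 Δy=+1 Δt=3 [BAD: Δcyc=3≠L]

first_bad_hop = 3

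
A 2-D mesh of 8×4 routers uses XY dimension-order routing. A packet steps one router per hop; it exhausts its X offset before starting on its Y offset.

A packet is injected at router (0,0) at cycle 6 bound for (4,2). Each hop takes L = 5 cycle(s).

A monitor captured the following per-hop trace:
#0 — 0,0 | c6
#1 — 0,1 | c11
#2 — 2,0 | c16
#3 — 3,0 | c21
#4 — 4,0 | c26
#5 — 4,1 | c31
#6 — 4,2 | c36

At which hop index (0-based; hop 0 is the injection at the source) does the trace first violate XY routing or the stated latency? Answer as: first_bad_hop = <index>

check 1→ d=(0,1) cyc+5: BAD: Y-move but x=0≠4

first_bad_hop = 1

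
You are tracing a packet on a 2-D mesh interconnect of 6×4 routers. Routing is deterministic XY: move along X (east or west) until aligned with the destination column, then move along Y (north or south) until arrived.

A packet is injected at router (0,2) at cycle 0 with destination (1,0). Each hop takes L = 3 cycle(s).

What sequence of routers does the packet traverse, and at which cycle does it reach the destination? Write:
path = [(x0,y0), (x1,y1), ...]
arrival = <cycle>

#0 — 0,2 | c0
#1 — 1,2 | c3 | E
#2 — 1,1 | c6 | S
#3 — 1,0 | c9 | S

path = [(0,2), (1,2), (1,1), (1,0)]
arrival = 9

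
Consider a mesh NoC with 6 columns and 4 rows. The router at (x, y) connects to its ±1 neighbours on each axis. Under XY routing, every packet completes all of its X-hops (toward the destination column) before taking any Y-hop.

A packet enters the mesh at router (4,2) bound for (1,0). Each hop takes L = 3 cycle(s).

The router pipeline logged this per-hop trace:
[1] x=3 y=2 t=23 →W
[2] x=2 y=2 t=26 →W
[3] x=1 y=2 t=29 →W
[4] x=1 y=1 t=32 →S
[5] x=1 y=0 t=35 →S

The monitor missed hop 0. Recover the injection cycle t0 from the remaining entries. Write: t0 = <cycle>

Hop 1 reached at cycle 23; hop k is at t0 + k·L.
Therefore t0 = 23 − L = 20.

t0 = 20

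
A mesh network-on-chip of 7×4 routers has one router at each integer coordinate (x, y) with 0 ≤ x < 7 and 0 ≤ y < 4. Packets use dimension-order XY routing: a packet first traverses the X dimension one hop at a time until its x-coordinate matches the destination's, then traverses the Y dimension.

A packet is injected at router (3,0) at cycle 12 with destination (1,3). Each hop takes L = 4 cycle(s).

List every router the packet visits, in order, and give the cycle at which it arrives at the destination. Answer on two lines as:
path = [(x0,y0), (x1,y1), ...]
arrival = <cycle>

src (3,0)  cyc=12
W→(2,0)  cyc=16
W→(1,0)  cyc=20
N→(1,1)  cyc=24
N→(1,2)  cyc=28
N→(1,3)  cyc=32

path = [(3,0), (2,0), (1,0), (1,1), (1,2), (1,3)]
arrival = 32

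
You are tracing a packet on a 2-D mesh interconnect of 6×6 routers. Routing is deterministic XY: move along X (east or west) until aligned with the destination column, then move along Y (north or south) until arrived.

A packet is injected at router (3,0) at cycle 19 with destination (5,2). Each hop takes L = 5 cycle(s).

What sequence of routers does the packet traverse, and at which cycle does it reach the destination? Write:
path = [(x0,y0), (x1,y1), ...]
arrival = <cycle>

hop 0: (3,0) @ cyc 19
hop 1: (4,0) @ cyc 24  [E]
hop 2: (5,0) @ cyc 29  [E]
hop 3: (5,1) @ cyc 34  [N]
hop 4: (5,2) @ cyc 39  [N]

path = [(3,0), (4,0), (5,0), (5,1), (5,2)]
arrival = 39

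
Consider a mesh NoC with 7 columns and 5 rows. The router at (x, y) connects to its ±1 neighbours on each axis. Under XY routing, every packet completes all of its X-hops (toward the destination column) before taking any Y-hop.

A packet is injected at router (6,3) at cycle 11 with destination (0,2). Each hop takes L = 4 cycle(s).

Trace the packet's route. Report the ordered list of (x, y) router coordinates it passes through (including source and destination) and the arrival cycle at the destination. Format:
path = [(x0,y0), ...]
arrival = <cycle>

path = [(6,3), (5,3), (4,3), (3,3), (2,3), (1,3), (0,3), (0,2)]
arrival = 39

[0] x=6 y=3 t=11
[1] x=5 y=3 t=15 →W
[2] x=4 y=3 t=19 →W
[3] x=3 y=3 t=23 →W
[4] x=2 y=3 t=27 →W
[5] x=1 y=3 t=31 →W
[6] x=0 y=3 t=35 →W
[7] x=0 y=2 t=39 →S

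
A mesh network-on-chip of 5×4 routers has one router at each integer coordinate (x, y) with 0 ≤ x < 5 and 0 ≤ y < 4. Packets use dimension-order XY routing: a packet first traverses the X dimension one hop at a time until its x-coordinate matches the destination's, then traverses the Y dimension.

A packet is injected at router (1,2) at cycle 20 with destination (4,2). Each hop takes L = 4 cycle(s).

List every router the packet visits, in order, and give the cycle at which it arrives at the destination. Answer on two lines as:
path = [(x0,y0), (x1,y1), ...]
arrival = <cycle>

src (1,2)  cyc=20
E→(2,2)  cyc=24
E→(3,2)  cyc=28
E→(4,2)  cyc=32

path = [(1,2), (2,2), (3,2), (4,2)]
arrival = 32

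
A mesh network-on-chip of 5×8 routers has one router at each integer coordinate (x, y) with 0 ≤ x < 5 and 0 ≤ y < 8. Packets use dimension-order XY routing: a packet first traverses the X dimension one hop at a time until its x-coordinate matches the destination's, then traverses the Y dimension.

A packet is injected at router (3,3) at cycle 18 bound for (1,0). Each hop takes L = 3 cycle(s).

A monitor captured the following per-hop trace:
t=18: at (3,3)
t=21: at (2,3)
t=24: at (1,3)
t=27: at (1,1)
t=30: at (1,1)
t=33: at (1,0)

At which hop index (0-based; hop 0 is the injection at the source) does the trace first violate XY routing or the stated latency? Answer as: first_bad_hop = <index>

first_bad_hop = 3

check 1→ d=(-1,0) cyc+3: ok
check 2→ d=(-1,0) cyc+3: ok
check 3→ d=(0,-2) cyc+3: BAD: non-unit step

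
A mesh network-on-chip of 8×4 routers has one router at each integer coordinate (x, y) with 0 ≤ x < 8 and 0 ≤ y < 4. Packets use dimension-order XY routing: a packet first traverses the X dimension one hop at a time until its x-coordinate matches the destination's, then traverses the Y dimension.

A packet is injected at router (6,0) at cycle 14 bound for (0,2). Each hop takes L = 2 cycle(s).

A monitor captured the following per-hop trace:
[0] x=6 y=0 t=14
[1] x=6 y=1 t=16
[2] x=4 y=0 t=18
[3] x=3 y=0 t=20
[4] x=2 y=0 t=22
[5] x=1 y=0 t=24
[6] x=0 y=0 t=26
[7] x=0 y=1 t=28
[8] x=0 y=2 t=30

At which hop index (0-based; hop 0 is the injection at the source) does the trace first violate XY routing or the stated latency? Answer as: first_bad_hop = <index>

  1: Δx=+0 Δy=+1 Δt=2 [BAD: Y-move but x=6≠0]

first_bad_hop = 1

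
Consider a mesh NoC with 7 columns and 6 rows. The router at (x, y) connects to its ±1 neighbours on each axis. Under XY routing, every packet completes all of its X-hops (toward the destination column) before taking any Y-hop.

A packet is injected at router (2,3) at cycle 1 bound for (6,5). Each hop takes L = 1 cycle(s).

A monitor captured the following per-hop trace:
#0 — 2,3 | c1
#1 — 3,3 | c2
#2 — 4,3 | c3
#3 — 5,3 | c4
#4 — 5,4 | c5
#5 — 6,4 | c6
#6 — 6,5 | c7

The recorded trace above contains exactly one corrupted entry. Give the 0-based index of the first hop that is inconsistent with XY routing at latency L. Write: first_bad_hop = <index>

hop 1: step (+1,+0), +1 cyc — ok
hop 2: step (+1,+0), +1 cyc — ok
hop 3: step (+1,+0), +1 cyc — ok
hop 4: step (+0,+1), +1 cyc — BAD: Y-move but x=5≠6

first_bad_hop = 4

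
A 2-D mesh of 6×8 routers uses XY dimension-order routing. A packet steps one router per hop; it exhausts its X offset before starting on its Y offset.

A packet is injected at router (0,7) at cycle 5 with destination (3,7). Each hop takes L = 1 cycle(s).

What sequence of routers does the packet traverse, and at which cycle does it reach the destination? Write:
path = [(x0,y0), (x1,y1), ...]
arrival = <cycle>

path = [(0,7), (1,7), (2,7), (3,7)]
arrival = 8

t=5: at (0,7)
t=6: at (1,7) after E
t=7: at (2,7) after E
t=8: at (3,7) after E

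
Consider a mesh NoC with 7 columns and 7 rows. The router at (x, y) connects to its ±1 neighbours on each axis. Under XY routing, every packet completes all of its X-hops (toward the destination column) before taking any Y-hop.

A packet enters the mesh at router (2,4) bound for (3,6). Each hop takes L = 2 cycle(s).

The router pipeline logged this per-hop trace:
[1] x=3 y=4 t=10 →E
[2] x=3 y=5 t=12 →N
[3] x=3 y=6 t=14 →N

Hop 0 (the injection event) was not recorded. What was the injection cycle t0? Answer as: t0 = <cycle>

Hop 1 reached at cycle 10; hop k is at t0 + k·L.
t0 = cyc[1] − L = 10 − 2 = 8.

t0 = 8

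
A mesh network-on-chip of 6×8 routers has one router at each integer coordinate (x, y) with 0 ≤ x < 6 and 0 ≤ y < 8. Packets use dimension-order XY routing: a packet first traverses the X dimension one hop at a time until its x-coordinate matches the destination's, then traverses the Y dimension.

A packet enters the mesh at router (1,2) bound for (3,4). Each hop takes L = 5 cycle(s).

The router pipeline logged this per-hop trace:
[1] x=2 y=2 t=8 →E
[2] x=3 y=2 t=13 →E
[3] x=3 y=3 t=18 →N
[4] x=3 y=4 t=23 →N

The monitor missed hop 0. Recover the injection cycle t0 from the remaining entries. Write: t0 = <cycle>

t0 = 3

At hop 1 the cycle is 8; in general cyc_k = t0 + kL.
So t0 = 8 − 1·5 = 3.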